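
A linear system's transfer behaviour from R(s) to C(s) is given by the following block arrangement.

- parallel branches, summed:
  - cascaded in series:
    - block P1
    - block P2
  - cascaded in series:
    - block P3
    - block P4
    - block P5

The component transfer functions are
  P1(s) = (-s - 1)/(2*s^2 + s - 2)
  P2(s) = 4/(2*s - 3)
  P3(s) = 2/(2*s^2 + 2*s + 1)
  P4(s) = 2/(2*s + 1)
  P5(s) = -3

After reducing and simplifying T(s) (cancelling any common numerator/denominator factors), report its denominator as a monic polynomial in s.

Step 1: multiply P1, P2 (series) -> (-4*s - 4)/(4*s^3 - 4*s^2 - 7*s + 6)
Step 2: multiply P3, P4, P5 (series) -> (-12)/(4*s^3 + 6*s^2 + 4*s + 1)
Step 3: sum the parallel branches (P1*P2), (P3*P4*P5) -> (-16*s^4 - 88*s^3 + 8*s^2 + 64*s - 76)/(16*s^6 + 8*s^5 - 36*s^4 - 30*s^3 + 4*s^2 + 17*s + 6)
Step 3 gives the fully reduced T(s), with no common factor left to cancel. The denominator's leading coefficient is 16, so divide each of its coefficients by 16 to get the monic form.

Therefore the answer is s^6 + s^5/2 - 9*s^4/4 - 15*s^3/8 + s^2/4 + 17*s/16 + 3/8.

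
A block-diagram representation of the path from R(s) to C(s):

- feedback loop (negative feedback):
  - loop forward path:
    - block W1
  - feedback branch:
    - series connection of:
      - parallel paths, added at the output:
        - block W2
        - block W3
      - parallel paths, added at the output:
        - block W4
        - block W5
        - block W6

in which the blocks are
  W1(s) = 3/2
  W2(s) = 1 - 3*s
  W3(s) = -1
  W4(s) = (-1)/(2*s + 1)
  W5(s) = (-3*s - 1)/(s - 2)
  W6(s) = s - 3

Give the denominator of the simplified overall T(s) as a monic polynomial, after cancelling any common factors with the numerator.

Step 1. parallel reduction of W2, W3 gives -3*s
Step 2. add W4, W5, W6 (parallel) gives (2*s^3 - 15*s^2 + s + 7)/(2*s^2 - 3*s - 2)
Step 3. multiply (W2+W3), (W4+W5+W6) (series) gives (-6*s^4 + 45*s^3 - 3*s^2 - 21*s)/(2*s^2 - 3*s - 2)
Step 4. close the feedback loop around W1, ((W2+W3)*(W4+W5+W6)) gives (-6*s^2 + 9*s + 6)/(18*s^4 - 135*s^3 + 5*s^2 + 69*s + 4)
Step 4 gives the fully reduced T(s), with no common factor left to cancel. The denominator's leading coefficient is 18, so divide each of its coefficients by 18 to get the monic form.

Hence the answer: s^4 - 15*s^3/2 + 5*s^2/18 + 23*s/6 + 2/9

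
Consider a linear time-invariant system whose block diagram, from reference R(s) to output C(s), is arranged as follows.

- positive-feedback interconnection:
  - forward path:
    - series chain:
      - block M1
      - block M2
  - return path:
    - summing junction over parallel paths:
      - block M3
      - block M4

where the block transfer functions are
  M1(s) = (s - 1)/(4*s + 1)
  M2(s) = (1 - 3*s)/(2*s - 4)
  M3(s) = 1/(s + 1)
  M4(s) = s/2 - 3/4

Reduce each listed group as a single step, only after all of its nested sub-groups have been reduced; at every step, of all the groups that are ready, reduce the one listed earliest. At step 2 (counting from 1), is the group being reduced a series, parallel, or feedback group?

1. combine M1, M2 in series
2. parallel reduction of M3, M4
3. apply the feedback formula to (M1*M2), (M3+M4)
So the answer for step 2 is parallel.

Hence the answer: parallel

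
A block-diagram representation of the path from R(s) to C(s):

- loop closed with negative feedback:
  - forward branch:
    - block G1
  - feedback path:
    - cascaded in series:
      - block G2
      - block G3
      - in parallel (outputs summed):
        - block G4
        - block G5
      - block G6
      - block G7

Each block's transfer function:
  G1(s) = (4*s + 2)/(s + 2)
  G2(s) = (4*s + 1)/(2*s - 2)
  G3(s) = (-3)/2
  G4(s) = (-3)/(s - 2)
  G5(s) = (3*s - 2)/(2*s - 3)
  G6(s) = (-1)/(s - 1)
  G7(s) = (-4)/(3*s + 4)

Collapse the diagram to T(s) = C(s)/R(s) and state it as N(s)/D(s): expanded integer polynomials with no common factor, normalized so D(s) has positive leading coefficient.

Reducing step by step:

(1) combine G4, G5 in parallel = (3*s^2 - 14*s + 13)/(2*s^2 - 7*s + 6)
(2) cascade G2, G3, (G4+G5), G6, G7 = (-36*s^3 + 159*s^2 - 114*s - 39)/(6*s^5 - 25*s^4 + 22*s^3 + 31*s^2 - 58*s + 24)
(3) apply the feedback formula to G1, (G2*G3*(G4+G5)*G6*G7) - this is the overall T(s), already in the required normalized form

Answer: (24*s^6 - 88*s^5 + 38*s^4 + 168*s^3 - 170*s^2 - 20*s + 48)/(6*s^6 - 13*s^5 - 172*s^4 + 639*s^3 - 134*s^2 - 476*s - 30)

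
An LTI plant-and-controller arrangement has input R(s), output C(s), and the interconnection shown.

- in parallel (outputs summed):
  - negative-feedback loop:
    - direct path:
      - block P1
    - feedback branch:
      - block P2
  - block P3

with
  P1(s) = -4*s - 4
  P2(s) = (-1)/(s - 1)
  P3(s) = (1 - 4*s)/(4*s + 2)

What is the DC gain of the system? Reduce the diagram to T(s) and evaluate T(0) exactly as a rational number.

1. collapse the loop (P1 forward, P2 return): (4 - 4*s^2)/(5*s + 3)
2. reduce the parallel group [P1/(1+P1*P2)], P3: (-16*s^3 - 28*s^2 + 9*s + 11)/(20*s^2 + 22*s + 6)
The step-2 result is T(s). Setting s = 0: T(0) = 11/6.

Final answer: 11/6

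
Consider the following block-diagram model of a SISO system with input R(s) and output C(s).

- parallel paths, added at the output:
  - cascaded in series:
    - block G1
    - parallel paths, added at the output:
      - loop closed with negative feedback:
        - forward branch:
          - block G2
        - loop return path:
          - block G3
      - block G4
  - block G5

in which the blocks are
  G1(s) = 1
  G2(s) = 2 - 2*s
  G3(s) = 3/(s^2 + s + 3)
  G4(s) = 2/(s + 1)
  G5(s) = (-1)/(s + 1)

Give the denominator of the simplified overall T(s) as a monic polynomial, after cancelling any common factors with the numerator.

First reduce the diagram to T(s).

Step 1. feedback reduction of G2, G3 gives (-2*s^3 - 4*s + 6)/(s^2 - 5*s + 9)
Step 2. sum the parallel branches [G2/(1+G2*G3)], G4 gives (-2*s^4 - 2*s^3 - 2*s^2 - 8*s + 24)/(s^3 - 4*s^2 + 4*s + 9)
Step 3. series reduction of G1, ([G2/(1+G2*G3)]+G4) gives (-2*s^4 - 2*s^3 - 2*s^2 - 8*s + 24)/(s^3 - 4*s^2 + 4*s + 9)
Step 4. sum the parallel branches (G1*([G2/(1+G2*G3)]+G4)), G5 gives (-2*s^4 - 2*s^3 - 3*s^2 - 3*s + 15)/(s^3 - 4*s^2 + 4*s + 9)
Step 4 gives the fully reduced T(s), with no common factor left to cancel. The denominator is already monic (leading coefficient 1).

Answer: s^3 - 4*s^2 + 4*s + 9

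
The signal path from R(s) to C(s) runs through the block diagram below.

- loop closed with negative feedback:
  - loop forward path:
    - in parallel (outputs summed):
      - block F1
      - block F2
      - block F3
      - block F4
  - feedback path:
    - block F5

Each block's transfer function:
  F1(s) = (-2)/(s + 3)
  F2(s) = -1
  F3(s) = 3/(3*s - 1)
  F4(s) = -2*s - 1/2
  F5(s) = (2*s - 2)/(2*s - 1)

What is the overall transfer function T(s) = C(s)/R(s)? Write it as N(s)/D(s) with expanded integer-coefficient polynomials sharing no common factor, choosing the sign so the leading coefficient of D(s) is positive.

Step 1. add F1, F2, F3, F4 (parallel): (-12*s^3 - 41*s^2 - 18*s + 31)/(6*s^2 + 16*s - 6)
Step 2. apply the feedback formula to (F1+F2+F3+F4), F5, giving the overall T(s)

Answer: (24*s^4 + 70*s^3 - 5*s^2 - 80*s + 31)/(24*s^4 + 46*s^3 - 72*s^2 - 70*s + 56)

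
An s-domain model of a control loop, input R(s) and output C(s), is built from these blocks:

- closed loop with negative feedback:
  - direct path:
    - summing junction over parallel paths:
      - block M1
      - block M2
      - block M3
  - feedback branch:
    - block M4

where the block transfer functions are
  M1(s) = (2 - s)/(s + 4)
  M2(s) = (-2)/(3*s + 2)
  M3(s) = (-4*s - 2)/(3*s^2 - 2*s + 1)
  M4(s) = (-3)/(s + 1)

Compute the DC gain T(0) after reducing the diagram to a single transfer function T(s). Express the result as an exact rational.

Step 1: sum the parallel branches M1, M2, M3 gives (-9*s^4 - 81*s^2 - 50*s - 20)/(9*s^4 + 36*s^3 - s^2 - 2*s + 8)
Step 2: close the feedback loop around (M1+M2+M3), M4 gives (-9*s^5 - 9*s^4 - 81*s^3 - 131*s^2 - 70*s - 20)/(9*s^5 + 72*s^4 + 35*s^3 + 240*s^2 + 156*s + 68)
The step-2 result is T(s). Setting s = 0: T(0) = -20/68 = -5/17.

Final answer: -5/17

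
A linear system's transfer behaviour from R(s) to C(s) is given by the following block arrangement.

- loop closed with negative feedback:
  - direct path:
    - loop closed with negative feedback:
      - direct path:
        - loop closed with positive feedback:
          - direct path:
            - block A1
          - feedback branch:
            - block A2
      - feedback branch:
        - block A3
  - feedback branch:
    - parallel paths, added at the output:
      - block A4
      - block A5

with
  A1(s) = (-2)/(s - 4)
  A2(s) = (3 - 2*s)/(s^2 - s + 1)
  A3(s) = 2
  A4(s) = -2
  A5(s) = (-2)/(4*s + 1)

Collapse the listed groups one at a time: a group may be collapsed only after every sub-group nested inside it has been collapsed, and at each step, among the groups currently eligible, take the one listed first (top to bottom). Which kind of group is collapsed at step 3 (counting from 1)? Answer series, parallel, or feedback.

Reducing step by step:

Step 1 - reduce the feedback loop with forward A1 and return A2
Step 2 - close the feedback loop around [A1/(1-A1*A2)], A3
Step 3 - add A4, A5 (parallel)
Step 4 - apply the feedback formula to [[A1/(1-A1*A2)]/(1+[A1/(1-A1*A2)]*A3)], (A4+A5)
The group at step 3 is a parallel group.

Answer: parallel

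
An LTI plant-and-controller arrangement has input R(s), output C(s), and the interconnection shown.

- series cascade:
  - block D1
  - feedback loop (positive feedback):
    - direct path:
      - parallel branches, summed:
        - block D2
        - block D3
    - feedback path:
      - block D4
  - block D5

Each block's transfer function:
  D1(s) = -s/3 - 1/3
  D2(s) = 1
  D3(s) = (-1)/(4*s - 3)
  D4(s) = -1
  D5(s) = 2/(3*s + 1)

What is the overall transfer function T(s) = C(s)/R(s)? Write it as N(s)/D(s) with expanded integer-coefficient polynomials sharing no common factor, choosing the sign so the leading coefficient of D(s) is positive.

Answer: (8 - 8*s^2)/(72*s^2 - 39*s - 21)

Working:
Step 1 - add D2, D3 (parallel); result (4*s - 4)/(4*s - 3)
Step 2 - close the feedback loop around (D2+D3), D4; result (4*s - 4)/(8*s - 7)
Step 3 - cascade D1, [(D2+D3)/(1-(D2+D3)*D4)], D5, which is the overall transfer function T(s) = C(s)/R(s) in lowest terms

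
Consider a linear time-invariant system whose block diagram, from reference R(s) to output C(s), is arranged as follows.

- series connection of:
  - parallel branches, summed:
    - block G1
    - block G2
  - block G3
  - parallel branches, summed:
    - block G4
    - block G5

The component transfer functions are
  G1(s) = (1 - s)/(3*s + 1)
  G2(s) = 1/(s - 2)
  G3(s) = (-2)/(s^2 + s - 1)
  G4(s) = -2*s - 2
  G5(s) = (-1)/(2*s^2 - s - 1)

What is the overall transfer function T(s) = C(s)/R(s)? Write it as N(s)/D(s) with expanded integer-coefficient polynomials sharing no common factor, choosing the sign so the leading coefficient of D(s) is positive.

Reducing step by step:

Step 1: parallel reduction of G1, G2, giving (-s^2 + 6*s - 1)/(3*s^2 - 5*s - 2)
Step 2: add G4, G5 (parallel), giving (-4*s^3 - 2*s^2 + 4*s + 1)/(2*s^2 - s - 1)
Step 3: reduce the series chain (G1+G2), G3, (G4+G5), giving the overall T(s)

Answer: (-8*s^5 + 44*s^4 + 24*s^3 - 50*s^2 - 4*s + 2)/(6*s^6 - 7*s^5 - 21*s^4 + 18*s^3 + 11*s^2 - 5*s - 2)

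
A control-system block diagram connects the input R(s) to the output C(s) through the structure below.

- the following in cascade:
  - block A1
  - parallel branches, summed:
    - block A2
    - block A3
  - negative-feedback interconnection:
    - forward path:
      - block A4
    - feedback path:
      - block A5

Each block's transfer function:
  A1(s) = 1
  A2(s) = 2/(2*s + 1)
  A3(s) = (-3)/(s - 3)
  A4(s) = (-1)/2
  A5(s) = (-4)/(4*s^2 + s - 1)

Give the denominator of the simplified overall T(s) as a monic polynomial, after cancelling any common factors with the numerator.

Answer: s^4 - 9*s^3/4 - 15*s^2/8 - s - 3/8

Working:
Step 1: reduce the parallel group A2, A3, giving (-4*s - 9)/(2*s^2 - 5*s - 3)
Step 2: reduce the feedback loop with forward A4 and return A5, giving (-4*s^2 - s + 1)/(8*s^2 + 2*s + 2)
Step 3: multiply A1, (A2+A3), [A4/(1+A4*A5)] (series), giving (16*s^3 + 40*s^2 + 5*s - 9)/(16*s^4 - 36*s^3 - 30*s^2 - 16*s - 6)
Step 3 gives the fully reduced T(s), with no common factor left to cancel. The denominator's leading coefficient is 16, so divide each of its coefficients by 16 to get the monic form.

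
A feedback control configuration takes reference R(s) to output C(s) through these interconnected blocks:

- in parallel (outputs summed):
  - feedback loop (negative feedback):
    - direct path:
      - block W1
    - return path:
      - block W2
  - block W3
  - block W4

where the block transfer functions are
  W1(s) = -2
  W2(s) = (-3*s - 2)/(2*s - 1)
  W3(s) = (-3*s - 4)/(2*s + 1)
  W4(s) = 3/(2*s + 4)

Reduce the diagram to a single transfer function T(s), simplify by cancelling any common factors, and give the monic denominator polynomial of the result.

Step 1: collapse the loop (W1 forward, W2 return); result (2 - 4*s)/(8*s + 3)
Step 2: parallel reduction of [W1/(1+W1*W2)], W3, W4; result (-64*s^3 - 162*s^2 - 142*s - 31)/(32*s^3 + 92*s^2 + 62*s + 12)
T(s) is the step-2 result (common factors already cancelled). Leading coefficient of the denominator: 32. Divide through by 32 for the monic polynomial.

Hence the answer: s^3 + 23*s^2/8 + 31*s/16 + 3/8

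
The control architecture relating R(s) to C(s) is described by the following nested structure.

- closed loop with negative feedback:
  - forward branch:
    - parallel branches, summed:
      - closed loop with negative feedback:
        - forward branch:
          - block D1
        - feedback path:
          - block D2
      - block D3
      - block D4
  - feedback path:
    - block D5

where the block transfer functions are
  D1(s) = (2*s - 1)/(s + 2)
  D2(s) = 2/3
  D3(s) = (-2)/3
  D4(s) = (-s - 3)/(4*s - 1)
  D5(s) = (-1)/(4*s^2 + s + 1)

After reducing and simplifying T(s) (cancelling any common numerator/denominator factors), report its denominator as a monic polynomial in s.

(1) feedback reduction of D1, D2 gives (6*s - 3)/(7*s + 4)
(2) reduce the parallel group [D1/(1+D1*D2)], D3, D4 gives (-5*s^2 - 147*s - 19)/(84*s^2 + 27*s - 12)
(3) collapse the loop (([D1/(1+D1*D2)]+D3+D4) forward, D5 return) gives (-20*s^4 - 593*s^3 - 228*s^2 - 166*s - 19)/(336*s^4 + 192*s^3 + 68*s^2 + 162*s + 7)
That last expression is T(s), already simplified. Scaling its denominator by 1/336 (the reciprocal of the leading coefficient) yields the monic denominator.

Hence the answer: s^4 + 4*s^3/7 + 17*s^2/84 + 27*s/56 + 1/48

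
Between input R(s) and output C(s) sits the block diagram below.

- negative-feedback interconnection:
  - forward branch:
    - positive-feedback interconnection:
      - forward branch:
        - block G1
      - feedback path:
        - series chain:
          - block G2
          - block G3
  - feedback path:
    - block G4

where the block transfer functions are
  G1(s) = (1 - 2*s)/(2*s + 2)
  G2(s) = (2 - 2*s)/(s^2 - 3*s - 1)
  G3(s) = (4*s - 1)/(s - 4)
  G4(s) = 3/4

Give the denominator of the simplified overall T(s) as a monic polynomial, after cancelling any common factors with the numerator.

(1) series reduction of G2, G3 gives (-8*s^2 + 10*s - 2)/(s^3 - 7*s^2 + 11*s + 4)
(2) reduce the feedback loop with forward G1 and return (G2*G3) gives (-2*s^4 + 15*s^3 - 29*s^2 + 3*s + 4)/(2*s^4 - 28*s^3 + 36*s^2 + 16*s + 10)
(3) reduce the feedback loop with forward [G1/(1-G1*(G2*G3))] and return G4 gives (-8*s^4 + 60*s^3 - 116*s^2 + 12*s + 16)/(2*s^4 - 67*s^3 + 57*s^2 + 73*s + 52)
The result of step 3 is T(s) in lowest terms. Its denominator has leading coefficient 2; dividing the denominator through by 2 makes it monic.

Final answer: s^4 - 67*s^3/2 + 57*s^2/2 + 73*s/2 + 26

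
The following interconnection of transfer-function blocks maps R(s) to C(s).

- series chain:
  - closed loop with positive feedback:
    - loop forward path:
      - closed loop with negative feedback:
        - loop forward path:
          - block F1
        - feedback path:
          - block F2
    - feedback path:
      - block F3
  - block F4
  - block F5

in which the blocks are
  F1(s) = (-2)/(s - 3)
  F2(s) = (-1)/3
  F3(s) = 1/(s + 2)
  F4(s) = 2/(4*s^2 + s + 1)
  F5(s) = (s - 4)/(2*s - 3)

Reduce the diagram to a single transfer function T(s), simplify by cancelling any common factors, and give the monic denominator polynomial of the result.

First reduce the diagram to T(s).

(1) close the feedback loop around F1, F2, giving (-6)/(3*s - 7)
(2) collapse the loop ([F1/(1+F1*F2)] forward, F3 return), giving (-6*s - 12)/(3*s^2 - s - 8)
(3) combine [[F1/(1+F1*F2)]/(1-[F1/(1+F1*F2)]*F3)], F4, F5 in series, giving (-12*s^2 + 24*s + 96)/(24*s^5 - 38*s^4 - 57*s^3 + 72*s^2 + 11*s + 24)
The result of step 3 is T(s) in lowest terms. Its denominator has leading coefficient 24; dividing the denominator through by 24 makes it monic.

Answer: s^5 - 19*s^4/12 - 19*s^3/8 + 3*s^2 + 11*s/24 + 1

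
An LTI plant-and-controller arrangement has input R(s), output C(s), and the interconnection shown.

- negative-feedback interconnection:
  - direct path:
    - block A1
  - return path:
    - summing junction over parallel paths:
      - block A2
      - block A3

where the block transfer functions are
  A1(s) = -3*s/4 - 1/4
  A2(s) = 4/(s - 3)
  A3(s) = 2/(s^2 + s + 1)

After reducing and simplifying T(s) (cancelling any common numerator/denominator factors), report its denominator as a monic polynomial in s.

Answer: s^3 + 15*s^2/4 + s + 5/4

Working:
Step 1 - parallel reduction of A2, A3; result (4*s^2 + 6*s - 2)/(s^3 - 2*s^2 - 2*s - 3)
Step 2 - close the feedback loop around A1, (A2+A3); result (3*s^4 - 5*s^3 - 8*s^2 - 11*s - 3)/(8*s^3 + 30*s^2 + 8*s + 10)
No further cancellation is possible in the step-2 result, so that is T(s). Its denominator becomes monic after dividing by the leading coefficient 8.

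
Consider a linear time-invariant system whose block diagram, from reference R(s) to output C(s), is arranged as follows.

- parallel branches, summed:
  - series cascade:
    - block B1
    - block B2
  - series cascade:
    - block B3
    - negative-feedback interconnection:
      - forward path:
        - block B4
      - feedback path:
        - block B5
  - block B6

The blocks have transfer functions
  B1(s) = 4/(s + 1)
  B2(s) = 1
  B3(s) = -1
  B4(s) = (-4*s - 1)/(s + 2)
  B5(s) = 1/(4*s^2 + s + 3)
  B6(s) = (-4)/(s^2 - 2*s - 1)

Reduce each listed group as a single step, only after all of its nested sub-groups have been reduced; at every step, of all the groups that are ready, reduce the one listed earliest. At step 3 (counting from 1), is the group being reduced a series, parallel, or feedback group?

Step 1. cascade B1, B2
Step 2. close the feedback loop around B4, B5
Step 3. combine B3, [B4/(1+B4*B5)] in series
Step 4. reduce the parallel group (B1*B2), (B3*[B4/(1+B4*B5)]), B6
So the answer for step 3 is series.

Final answer: series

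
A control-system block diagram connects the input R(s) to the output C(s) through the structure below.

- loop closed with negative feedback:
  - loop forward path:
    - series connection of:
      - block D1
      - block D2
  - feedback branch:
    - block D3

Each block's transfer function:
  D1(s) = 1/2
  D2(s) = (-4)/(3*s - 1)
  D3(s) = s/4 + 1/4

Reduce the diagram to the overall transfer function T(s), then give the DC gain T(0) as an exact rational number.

[1] combine D1, D2 in series; result (-2)/(3*s - 1)
[2] collapse the loop ((D1*D2) forward, D3 return); result (-4)/(5*s - 3)
DC gain: substitute s = 0 into T(s) from step 2: T(0) = -4/(-3) = 4/3.

Hence the answer: 4/3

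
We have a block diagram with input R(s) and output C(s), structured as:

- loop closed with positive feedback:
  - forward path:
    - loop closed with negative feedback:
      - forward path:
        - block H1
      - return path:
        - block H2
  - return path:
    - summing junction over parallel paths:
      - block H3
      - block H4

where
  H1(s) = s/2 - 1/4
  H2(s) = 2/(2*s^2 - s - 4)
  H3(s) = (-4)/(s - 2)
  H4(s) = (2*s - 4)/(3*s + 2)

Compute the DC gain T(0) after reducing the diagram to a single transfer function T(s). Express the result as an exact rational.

First reduce the diagram to T(s).

Step 1. feedback reduction of H1, H2 gives (4*s^3 - 4*s^2 - 7*s + 4)/(8*s^2 - 18)
Step 2. add H3, H4 (parallel) gives (2*s^2 - 20*s)/(3*s^2 - 4*s - 4)
Step 3. close the feedback loop around [H1/(1+H1*H2)], (H3+H4) gives (-12*s^5 + 28*s^4 + 21*s^3 - 56*s^2 - 12*s + 16)/(8*s^5 - 112*s^4 + 98*s^3 + 234*s^2 - 152*s - 72)
That last expression is T(s); at s = 0 only the constant terms survive, so T(0) = 16/(-72) = -2/9.

Answer: -2/9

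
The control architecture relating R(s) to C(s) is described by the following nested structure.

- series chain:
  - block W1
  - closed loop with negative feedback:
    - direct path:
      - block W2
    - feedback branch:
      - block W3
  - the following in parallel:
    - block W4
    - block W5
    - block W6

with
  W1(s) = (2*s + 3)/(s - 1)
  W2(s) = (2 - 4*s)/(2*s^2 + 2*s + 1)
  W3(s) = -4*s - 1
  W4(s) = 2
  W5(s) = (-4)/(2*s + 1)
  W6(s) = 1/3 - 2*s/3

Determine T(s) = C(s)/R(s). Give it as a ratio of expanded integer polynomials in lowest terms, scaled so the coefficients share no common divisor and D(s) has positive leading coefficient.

The answer is (32*s^4 - 64*s^3 - 80*s^2 + 112*s - 30)/(108*s^4 - 66*s^3 - 54*s^2 + 9*s + 3).

Reasoning:
Step 1: apply the feedback formula to W2, W3 = (2 - 4*s)/(18*s^2 - 2*s - 1)
Step 2: add W4, W5, W6 (parallel) = (-4*s^2 + 12*s - 5)/(6*s + 3)
Step 3: multiply W1, [W2/(1+W2*W3)], (W4+W5+W6) (series); the result is T(s) itself (integer coefficients, no common factor, positive leading denominator coefficient)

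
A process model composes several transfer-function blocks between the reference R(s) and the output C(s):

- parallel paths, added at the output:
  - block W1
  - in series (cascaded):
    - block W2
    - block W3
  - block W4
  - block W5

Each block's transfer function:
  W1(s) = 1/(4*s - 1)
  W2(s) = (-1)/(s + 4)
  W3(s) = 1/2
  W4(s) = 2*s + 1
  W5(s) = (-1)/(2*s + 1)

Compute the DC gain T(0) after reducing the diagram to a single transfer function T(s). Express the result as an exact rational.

Reducing step by step:

1. combine W2, W3 in series, giving (-1)/(2*s + 8)
2. parallel reduction of W1, (W2*W3), W4, W5, giving (32*s^4 + 152*s^3 + 84*s^2 - 16*s + 9)/(16*s^3 + 68*s^2 + 14*s - 8)
That last expression is T(s); at s = 0 only the constant terms survive, so T(0) = 9/(-8) = -9/8.

Answer: -9/8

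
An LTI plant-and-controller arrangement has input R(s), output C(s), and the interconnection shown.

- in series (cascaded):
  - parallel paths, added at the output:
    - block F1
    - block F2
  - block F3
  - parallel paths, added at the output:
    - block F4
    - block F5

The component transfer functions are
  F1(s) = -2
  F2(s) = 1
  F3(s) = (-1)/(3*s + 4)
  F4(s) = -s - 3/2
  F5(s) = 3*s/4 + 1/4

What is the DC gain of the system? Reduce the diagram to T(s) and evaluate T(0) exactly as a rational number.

Step 1. parallel reduction of F1, F2 -> -1
Step 2. add F4, F5 (parallel) -> -s/4 - 5/4
Step 3. series reduction of (F1+F2), F3, (F4+F5) -> (-s - 5)/(12*s + 16)
That last expression is T(s); at s = 0 only the constant terms survive, so T(0) = -5/16.

Hence the answer: -5/16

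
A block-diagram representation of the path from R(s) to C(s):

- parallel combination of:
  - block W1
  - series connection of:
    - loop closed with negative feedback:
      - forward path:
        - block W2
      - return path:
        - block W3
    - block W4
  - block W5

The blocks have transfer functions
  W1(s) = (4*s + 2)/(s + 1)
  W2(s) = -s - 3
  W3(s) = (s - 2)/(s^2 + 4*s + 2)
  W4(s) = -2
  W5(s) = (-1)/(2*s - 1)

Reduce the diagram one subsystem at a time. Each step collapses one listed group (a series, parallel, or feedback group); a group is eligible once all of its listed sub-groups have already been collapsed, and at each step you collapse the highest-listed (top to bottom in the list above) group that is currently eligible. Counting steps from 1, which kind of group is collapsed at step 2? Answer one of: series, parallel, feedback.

Step 1: reduce the feedback loop with forward W2 and return W3
Step 2: cascade [W2/(1+W2*W3)], W4
Step 3: sum the parallel branches W1, ([W2/(1+W2*W3)]*W4), W5
Step 2: series.

Answer: series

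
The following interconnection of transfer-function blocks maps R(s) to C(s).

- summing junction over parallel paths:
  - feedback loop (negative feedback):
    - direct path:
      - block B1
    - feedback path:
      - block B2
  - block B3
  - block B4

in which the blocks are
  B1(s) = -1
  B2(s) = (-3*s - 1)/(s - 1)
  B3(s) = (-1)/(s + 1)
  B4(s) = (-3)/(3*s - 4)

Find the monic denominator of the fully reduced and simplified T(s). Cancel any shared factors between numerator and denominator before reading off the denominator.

Step 1: feedback reduction of B1, B2 = (1 - s)/(4*s)
Step 2: add [B1/(1+B1*B2)], B3, B4 (parallel) = (-3*s^3 - 20*s^2 + 7*s - 4)/(12*s^3 - 4*s^2 - 16*s)
T(s) is the step-2 result (common factors already cancelled). Leading coefficient of the denominator: 12. Divide through by 12 for the monic polynomial.

Therefore the answer is s^3 - s^2/3 - 4*s/3.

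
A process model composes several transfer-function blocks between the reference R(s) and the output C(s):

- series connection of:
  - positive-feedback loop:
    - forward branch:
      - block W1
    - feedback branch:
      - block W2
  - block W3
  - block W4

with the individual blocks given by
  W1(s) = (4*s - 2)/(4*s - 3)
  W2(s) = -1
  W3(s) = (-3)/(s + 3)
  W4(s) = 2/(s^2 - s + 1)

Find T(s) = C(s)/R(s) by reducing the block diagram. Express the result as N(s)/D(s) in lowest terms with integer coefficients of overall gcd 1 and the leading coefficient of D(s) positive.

First reduce the diagram to T(s).

[1] reduce the feedback loop with forward W1 and return W2 = (4*s - 2)/(8*s - 5)
[2] multiply [W1/(1-W1*W2)], W3, W4 (series); the result is T(s) itself (integer coefficients, no common factor, positive leading denominator coefficient)

Answer: (12 - 24*s)/(8*s^4 + 11*s^3 - 26*s^2 + 34*s - 15)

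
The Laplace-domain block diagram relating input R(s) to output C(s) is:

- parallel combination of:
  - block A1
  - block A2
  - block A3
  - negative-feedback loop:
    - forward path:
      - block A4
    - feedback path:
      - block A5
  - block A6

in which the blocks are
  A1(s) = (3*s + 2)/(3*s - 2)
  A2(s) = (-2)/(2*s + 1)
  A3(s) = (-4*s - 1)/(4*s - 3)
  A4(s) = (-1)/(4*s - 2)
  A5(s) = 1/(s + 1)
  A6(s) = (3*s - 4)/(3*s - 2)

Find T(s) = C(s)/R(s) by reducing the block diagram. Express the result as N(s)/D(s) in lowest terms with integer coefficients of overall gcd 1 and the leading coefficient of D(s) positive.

1. collapse the loop (A4 forward, A5 return): (-s - 1)/(4*s^2 + 2*s - 3)
2. sum the parallel branches A1, A2, A3, [A4/(1+A4*A5)], A6; the result is T(s) itself (integer coefficients, no common factor, positive leading denominator coefficient)

Therefore the answer is (96*s^5 - 192*s^4 - 66*s^3 + 231*s^2 - 96*s + 6)/(96*s^5 - 40*s^4 - 136*s^3 + 80*s^2 + 27*s - 18).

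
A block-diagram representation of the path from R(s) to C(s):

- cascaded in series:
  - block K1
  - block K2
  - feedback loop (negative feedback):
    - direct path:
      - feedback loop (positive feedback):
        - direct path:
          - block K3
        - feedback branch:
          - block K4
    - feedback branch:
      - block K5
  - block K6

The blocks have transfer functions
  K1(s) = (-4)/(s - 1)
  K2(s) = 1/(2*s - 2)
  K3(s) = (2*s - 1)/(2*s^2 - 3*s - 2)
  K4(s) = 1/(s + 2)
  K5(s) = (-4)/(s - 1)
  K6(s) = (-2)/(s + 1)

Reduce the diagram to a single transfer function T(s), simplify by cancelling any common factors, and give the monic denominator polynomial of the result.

Reducing step by step:

Step 1 - close the feedback loop around K3, K4 = (2*s^2 + 3*s - 2)/(2*s^3 + s^2 - 10*s - 3)
Step 2 - collapse the loop ([K3/(1-K3*K4)] forward, K5 return) = (2*s^3 + s^2 - 5*s + 2)/(2*s^4 - s^3 - 19*s^2 - 5*s + 11)
Step 3 - reduce the series chain K1, K2, [[K3/(1-K3*K4)]/(1+[K3/(1-K3*K4)]*K5)], K6 = (8*s^2 + 12*s - 8)/(2*s^6 - s^5 - 21*s^4 - 4*s^3 + 30*s^2 + 5*s - 11)
T(s) is the step-3 result (common factors already cancelled). Leading coefficient of the denominator: 2. Divide through by 2 for the monic polynomial.

Answer: s^6 - s^5/2 - 21*s^4/2 - 2*s^3 + 15*s^2 + 5*s/2 - 11/2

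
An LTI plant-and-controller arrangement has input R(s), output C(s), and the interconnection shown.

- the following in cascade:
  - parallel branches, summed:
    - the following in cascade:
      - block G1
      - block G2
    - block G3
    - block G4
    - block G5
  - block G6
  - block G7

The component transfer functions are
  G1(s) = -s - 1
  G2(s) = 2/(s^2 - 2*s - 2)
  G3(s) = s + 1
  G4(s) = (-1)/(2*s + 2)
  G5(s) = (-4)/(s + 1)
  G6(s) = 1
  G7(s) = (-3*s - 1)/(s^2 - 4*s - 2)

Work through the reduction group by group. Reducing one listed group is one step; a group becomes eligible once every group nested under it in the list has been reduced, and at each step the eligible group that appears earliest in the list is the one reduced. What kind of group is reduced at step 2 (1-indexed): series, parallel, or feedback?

(1) cascade G1, G2
(2) sum the parallel branches (G1*G2), G3, G4, G5
(3) cascade ((G1*G2)+G3+G4+G5), G6, G7
Step 2 collapses a parallel group.

Therefore the answer is parallel.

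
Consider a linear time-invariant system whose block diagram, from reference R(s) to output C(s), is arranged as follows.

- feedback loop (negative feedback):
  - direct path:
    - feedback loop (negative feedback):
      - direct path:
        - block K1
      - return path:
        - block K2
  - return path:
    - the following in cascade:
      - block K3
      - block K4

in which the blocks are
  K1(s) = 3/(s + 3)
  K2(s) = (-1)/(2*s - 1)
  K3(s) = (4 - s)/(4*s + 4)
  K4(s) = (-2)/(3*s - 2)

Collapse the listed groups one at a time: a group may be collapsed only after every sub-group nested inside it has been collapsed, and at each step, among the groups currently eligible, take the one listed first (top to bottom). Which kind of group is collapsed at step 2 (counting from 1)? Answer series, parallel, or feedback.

Step 1 - close the feedback loop around K1, K2
Step 2 - reduce the series chain K3, K4
Step 3 - reduce the feedback loop with forward [K1/(1+K1*K2)] and return (K3*K4)
So the answer for step 2 is series.

Answer: series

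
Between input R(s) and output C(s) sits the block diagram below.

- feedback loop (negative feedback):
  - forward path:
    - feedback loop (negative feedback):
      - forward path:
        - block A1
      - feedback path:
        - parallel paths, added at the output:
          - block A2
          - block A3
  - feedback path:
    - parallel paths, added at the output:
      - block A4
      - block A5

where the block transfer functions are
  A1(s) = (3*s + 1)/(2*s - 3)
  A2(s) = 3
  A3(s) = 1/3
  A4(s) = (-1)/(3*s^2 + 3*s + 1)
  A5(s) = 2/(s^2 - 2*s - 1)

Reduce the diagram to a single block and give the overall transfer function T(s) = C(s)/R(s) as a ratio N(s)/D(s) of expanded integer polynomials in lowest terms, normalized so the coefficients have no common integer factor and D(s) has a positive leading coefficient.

Step 1. sum the parallel branches A2, A3 = 10/3
Step 2. feedback reduction of A1, (A2+A3) = (9*s + 3)/(36*s + 1)
Step 3. sum the parallel branches A4, A5 = (5*s^2 + 8*s + 3)/(3*s^4 - 3*s^3 - 8*s^2 - 5*s - 1)
Step 4. close the feedback loop around [A1/(1+A1*(A2+A3))], (A4+A5): this yields T(s), and no further normalization is needed

Hence the answer: (27*s^5 - 18*s^4 - 81*s^3 - 69*s^2 - 24*s - 3)/(108*s^5 - 105*s^4 - 246*s^3 - 101*s^2 + 10*s + 8)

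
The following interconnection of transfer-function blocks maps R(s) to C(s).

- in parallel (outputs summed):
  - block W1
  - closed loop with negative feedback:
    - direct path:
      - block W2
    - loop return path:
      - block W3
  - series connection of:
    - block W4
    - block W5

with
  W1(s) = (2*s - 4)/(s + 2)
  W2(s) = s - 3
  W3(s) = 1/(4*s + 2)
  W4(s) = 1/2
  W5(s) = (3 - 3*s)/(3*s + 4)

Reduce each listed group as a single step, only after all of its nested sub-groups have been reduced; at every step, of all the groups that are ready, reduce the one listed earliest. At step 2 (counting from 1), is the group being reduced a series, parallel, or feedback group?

Answer: series

Working:
1. reduce the feedback loop with forward W2 and return W3
2. multiply W4, W5 (series)
3. add W1, [W2/(1+W2*W3)], (W4*W5) (parallel)
So the answer for step 2 is series.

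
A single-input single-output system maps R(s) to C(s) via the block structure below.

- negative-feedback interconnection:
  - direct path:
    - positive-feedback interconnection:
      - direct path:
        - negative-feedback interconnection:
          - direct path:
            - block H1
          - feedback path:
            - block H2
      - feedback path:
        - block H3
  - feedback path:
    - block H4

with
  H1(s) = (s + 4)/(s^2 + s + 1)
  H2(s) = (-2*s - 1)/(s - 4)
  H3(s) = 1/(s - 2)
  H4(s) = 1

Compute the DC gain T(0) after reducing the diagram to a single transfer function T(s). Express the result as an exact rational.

Reducing step by step:

Step 1: reduce the feedback loop with forward H1 and return H2 gives (s^2 - 16)/(s^3 - 5*s^2 - 12*s - 8)
Step 2: collapse the loop ([H1/(1+H1*H2)] forward, H3 return) gives (s^3 - 2*s^2 - 16*s + 32)/(s^4 - 7*s^3 - 3*s^2 + 16*s + 32)
Step 3: close the feedback loop around [[H1/(1+H1*H2)]/(1-[H1/(1+H1*H2)]*H3)], H4 gives (s^3 - 2*s^2 - 16*s + 32)/(s^4 - 6*s^3 - 5*s^2 + 64)
Evaluating the step-3 result (the overall T(s)) at s = 0 gives T(0) = 32/64 = 1/2.

Answer: 1/2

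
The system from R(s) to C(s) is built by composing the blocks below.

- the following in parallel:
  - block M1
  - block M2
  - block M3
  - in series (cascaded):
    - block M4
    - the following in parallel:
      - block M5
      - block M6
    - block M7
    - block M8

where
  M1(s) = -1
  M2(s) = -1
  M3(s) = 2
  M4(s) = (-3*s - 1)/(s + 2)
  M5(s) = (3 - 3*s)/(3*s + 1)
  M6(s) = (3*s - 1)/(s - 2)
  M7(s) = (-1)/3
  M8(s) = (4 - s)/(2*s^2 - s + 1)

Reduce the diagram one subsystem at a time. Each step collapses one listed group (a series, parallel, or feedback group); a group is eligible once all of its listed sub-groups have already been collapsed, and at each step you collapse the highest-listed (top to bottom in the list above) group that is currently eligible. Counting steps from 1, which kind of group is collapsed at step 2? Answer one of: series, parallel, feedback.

The answer is series.

Reasoning:
Step 1 - reduce the parallel group M5, M6
Step 2 - series reduction of M4, (M5+M6), M7, M8
Step 3 - combine M1, M2, M3, (M4*(M5+M6)*M7*M8) in parallel
So the answer for step 2 is series.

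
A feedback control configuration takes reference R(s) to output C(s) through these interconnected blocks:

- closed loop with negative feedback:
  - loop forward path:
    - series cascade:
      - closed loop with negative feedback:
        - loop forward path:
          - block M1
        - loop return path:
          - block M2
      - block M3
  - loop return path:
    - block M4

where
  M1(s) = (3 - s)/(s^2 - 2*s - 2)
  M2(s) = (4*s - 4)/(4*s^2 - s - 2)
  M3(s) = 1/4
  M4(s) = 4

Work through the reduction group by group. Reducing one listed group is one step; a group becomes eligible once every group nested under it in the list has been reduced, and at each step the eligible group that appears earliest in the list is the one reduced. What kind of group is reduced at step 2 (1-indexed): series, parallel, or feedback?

Step 1: reduce the feedback loop with forward M1 and return M2
Step 2: combine [M1/(1+M1*M2)], M3 in series
Step 3: feedback reduction of ([M1/(1+M1*M2)]*M3), M4
Step 2 collapses a series group.

Hence the answer: series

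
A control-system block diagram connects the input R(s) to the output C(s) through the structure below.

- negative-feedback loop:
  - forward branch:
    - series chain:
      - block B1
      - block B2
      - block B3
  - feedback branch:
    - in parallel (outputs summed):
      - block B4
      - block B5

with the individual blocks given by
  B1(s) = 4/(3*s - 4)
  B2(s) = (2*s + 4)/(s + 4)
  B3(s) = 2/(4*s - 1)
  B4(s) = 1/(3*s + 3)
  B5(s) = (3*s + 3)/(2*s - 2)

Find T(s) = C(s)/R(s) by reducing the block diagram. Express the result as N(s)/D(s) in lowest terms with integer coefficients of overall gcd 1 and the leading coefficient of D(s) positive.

[1] cascade B1, B2, B3 gives (16*s + 32)/(12*s^3 + 29*s^2 - 72*s + 16)
[2] reduce the parallel group B4, B5 gives (9*s^2 + 20*s + 7)/(6*s^2 - 6)
[3] close the feedback loop around (B1*B2*B3), (B4+B5), giving the overall T(s)

Therefore the answer is (48*s^3 + 96*s^2 - 48*s - 96)/(36*s^5 + 87*s^4 - 180*s^3 + 265*s^2 + 592*s + 64).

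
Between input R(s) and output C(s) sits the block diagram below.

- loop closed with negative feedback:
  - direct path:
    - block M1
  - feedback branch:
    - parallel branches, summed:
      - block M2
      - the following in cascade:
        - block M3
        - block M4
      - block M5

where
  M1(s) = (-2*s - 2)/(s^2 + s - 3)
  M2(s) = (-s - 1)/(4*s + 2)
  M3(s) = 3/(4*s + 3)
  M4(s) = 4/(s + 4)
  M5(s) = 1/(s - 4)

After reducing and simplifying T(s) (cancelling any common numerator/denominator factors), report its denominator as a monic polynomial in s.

1. reduce the series chain M3, M4, giving 12/(4*s^2 + 19*s + 12)
2. sum the parallel branches M2, (M3*M4), M5, giving (-4*s^4 + 9*s^3 + 193*s^2 + 30*s - 24)/(16*s^4 + 20*s^3 - 250*s^2 - 320*s - 96)
3. collapse the loop (M1 forward, (M2+(M3*M4)+M5) return), giving (-16*s^5 - 36*s^4 + 230*s^3 + 570*s^2 + 416*s + 96)/(8*s^6 + 22*s^5 - 144*s^4 - 517*s^3 - 56*s^2 + 426*s + 168)
Step 3 gives the fully reduced T(s), with no common factor left to cancel. The denominator's leading coefficient is 8, so divide each of its coefficients by 8 to get the monic form.

Hence the answer: s^6 + 11*s^5/4 - 18*s^4 - 517*s^3/8 - 7*s^2 + 213*s/4 + 21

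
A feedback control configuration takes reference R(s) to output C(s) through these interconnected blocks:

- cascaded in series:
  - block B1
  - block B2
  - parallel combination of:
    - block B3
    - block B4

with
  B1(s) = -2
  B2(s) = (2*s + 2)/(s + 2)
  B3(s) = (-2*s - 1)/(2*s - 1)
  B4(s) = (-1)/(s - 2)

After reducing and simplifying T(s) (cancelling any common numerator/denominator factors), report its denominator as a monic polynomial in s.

The answer is s^3 - s^2/2 - 4*s + 2.

Reasoning:
[1] combine B3, B4 in parallel: (-2*s^2 + s + 3)/(2*s^2 - 5*s + 2)
[2] multiply B1, B2, (B3+B4) (series): (8*s^3 + 4*s^2 - 16*s - 12)/(2*s^3 - s^2 - 8*s + 4)
No further cancellation is possible in the step-2 result, so that is T(s). Its denominator becomes monic after dividing by the leading coefficient 2.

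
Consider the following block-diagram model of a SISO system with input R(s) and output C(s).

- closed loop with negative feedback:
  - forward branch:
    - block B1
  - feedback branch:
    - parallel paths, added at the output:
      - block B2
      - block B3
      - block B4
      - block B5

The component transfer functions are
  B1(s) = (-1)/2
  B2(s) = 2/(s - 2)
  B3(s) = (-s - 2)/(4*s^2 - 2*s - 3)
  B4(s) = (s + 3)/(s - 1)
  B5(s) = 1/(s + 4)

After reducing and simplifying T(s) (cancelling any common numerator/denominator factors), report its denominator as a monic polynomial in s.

Step 1. parallel reduction of B2, B3, B4, B5, giving (4*s^5 + 29*s^4 - 18*s^3 - 138*s^2 + 69*s + 74)/(4*s^5 + 2*s^4 - 45*s^3 + 49*s^2 + 14*s - 24)
Step 2. feedback reduction of B1, (B2+B3+B4+B5), giving (-4*s^5 - 2*s^4 + 45*s^3 - 49*s^2 - 14*s + 24)/(4*s^5 - 25*s^4 - 72*s^3 + 236*s^2 - 41*s - 122)
T(s) is the step-2 result (common factors already cancelled). Leading coefficient of the denominator: 4. Divide through by 4 for the monic polynomial.

Answer: s^5 - 25*s^4/4 - 18*s^3 + 59*s^2 - 41*s/4 - 61/2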